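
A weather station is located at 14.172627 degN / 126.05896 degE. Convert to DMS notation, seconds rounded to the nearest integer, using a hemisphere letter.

14°10′21″ N, 126°03′32″ E

Lat: 0.172627 × 60 = 10.35762′ → 10′, remainder × 60 = 21.46″
Lon: whole degrees 126; 3.53760′ → 3′ and 32.26″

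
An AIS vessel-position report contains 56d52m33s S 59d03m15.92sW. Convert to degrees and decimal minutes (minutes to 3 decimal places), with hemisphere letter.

Lat: 52 + 33/60 = 52.55000′
λ: 3 + 15.92/60 = 3.26533′

56° 52.550′ S, 59° 3.265′ W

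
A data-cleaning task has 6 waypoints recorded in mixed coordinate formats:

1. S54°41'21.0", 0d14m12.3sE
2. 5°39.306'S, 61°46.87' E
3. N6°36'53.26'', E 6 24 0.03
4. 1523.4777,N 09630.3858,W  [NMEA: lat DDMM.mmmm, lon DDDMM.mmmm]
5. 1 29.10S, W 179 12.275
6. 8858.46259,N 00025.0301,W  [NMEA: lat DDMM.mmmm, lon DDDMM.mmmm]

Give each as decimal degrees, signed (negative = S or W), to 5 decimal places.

Point 1:
  Latitude: 54° + 41/60 + 21/3600 = 54 + 0.683333 + 0.005833 = 54.689167
  S → negative
  λ: 0 + 14/60 + 12.3/3600 = 0.236750
  E → positive
Point 2:
  Latitude: 39.306′ = 0.655100°; total 5.655100
  S → negative
  Lon: 61 + 46.87/60 = 61.781167
  E ⇒ keep positive
Point 3:
  Lat: 6 + 36/60 + 53.26/3600 = 6.614794
  N ⇒ keep positive
  λ: 6° + 24/60 + 0.03/3600 = 6 + 0.400000 + 0.000008 = 6.400008
  E ⇒ keep positive
Point 4:
  φ: split at 2 digits → 15° and 23.4777′; 15 + 23.4777/60 = 15.391295
  N ⇒ keep positive
  λ: degrees = first 3 digits = 96, minutes = 30.3858; 96 + 30.3858/60 = 96.506430
  W ⇒ negate
Point 5:
  φ: 1 + 29.1/60 = 1.485000
  S → negative
  Longitude: 179 + 12.275/60 = 179.204583
  hemisphere W, so the sign is −
Point 6:
  Lat: degrees = first 2 digits = 88, minutes = 58.46259; 88 + 58.46259/60 = 88.974377
  N → positive
  Lon: degrees = first 3 digits = 0, minutes = 25.0301; 0 + 25.0301/60 = 0.417168
  hemisphere W, so the sign is −

1. -54.68917, 0.23675
2. -5.65510, 61.78117
3. 6.61479, 6.40001
4. 15.39130, -96.50643
5. -1.48500, -179.20458
6. 88.97438, -0.41717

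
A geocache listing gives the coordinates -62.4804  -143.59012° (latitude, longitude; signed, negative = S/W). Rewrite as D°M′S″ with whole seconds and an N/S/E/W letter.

Latitude is negative → S; |value| = 62.480400
φ: whole degrees 62; 28.82400′ → 28′ and 49.44″
Longitude is negative → W; |value| = 143.590120
Longitude: 0.590120° → 35.40720′; 0.40720 × 60 = 24.43″

62°28′49″ S, 143°35′24″ W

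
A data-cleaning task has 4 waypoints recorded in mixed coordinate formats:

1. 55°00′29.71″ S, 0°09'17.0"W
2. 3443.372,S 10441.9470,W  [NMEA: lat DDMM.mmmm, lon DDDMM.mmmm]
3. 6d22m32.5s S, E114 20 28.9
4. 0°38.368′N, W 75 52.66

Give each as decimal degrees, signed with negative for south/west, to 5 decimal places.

1. -55.00825, -0.15472
2. -34.72287, -104.69912
3. -6.37569, 114.34136
4. 0.63947, -75.87767

Point 1:
  φ: 0′ + 29.71″ = 0.49517′; 55 + 0.49517/60 = 55.008253
  hemisphere S, so the sign is −
  Longitude: 0 + 9/60 + 17/3600 = 0.154722
  W ⇒ negate
Point 2:
  φ: degrees = first 2 digits = 34, minutes = 43.372; 34 + 43.372/60 = 34.722867
  hemisphere S, so the sign is −
  Longitude: degrees = first 3 digits = 104, minutes = 41.947; 104 + 41.947/60 = 104.699117
  W ⇒ negate
Point 3:
  Lat: 6° + 22/60 + 32.5/3600 = 6 + 0.366667 + 0.009028 = 6.375694
  hemisphere S, so the sign is −
  Longitude: 20′ + 28.9″ = 20.48167′; 114 + 20.48167/60 = 114.341361
  E → positive
Point 4:
  Latitude: 0 + 38.368/60 = 0.639467
  N → positive
  Longitude: 75 + 52.66/60 = 75.877667
  W ⇒ negate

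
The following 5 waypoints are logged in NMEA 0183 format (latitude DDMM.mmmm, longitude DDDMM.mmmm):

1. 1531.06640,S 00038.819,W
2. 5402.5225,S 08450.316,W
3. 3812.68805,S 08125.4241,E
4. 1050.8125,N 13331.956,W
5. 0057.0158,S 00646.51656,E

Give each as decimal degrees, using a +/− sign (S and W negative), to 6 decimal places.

1. -15.517773, -0.646983
2. -54.042042, -84.838600
3. -38.211468, 81.423735
4. 10.846875, -133.532600
5. -0.950263, 6.775276

Point 1:
  Latitude: split at 2 digits → 15° and 31.0664′; 15 + 31.0664/60 = 15.5177733
  S → negative
  λ: split at 3 digits → 000° and 38.819′; 0 + 38.819/60 = 0.6469833
  W → negative
Point 2:
  φ: degrees = first 2 digits = 54, minutes = 2.5225; 54 + 2.5225/60 = 54.0420417
  hemisphere S, so the sign is −
  λ: split at 3 digits → 084° and 50.316′; 84 + 50.316/60 = 84.8386000
  W → negative
Point 3:
  Lat: degrees = first 2 digits = 38, minutes = 12.68805; 38 + 12.68805/60 = 38.2114675
  hemisphere S, so the sign is −
  Lon: degrees = first 3 digits = 81, minutes = 25.4241; 81 + 25.4241/60 = 81.4237350
  E ⇒ keep positive
Point 4:
  φ: split at 2 digits → 10° and 50.8125′; 10 + 50.8125/60 = 10.8468750
  N → positive
  Longitude: degrees = first 3 digits = 133, minutes = 31.956; 133 + 31.956/60 = 133.5326000
  W ⇒ negate
Point 5:
  Lat: split at 2 digits → 00° and 57.0158′; 0 + 57.0158/60 = 0.9502633
  hemisphere S, so the sign is −
  Longitude: split at 3 digits → 006° and 46.51656′; 6 + 46.51656/60 = 6.7752760
  E → positive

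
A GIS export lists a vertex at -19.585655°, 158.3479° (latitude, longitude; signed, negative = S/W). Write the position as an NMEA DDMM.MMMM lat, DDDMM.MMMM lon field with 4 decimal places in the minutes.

1935.1393,S / 15820.8740,E

Latitude is negative → S; |value| = 19.585655
Latitude: fractional part 0.585655 → 35.139300 minutes
Lon: minutes = (158.347900 − 158) × 60 = 20.874000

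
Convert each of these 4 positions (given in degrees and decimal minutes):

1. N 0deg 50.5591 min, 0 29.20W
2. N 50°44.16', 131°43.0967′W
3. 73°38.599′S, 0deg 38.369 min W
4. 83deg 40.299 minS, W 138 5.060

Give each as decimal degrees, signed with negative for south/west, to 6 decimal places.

1. 0.842652, -0.486667
2. 50.736000, -131.718278
3. -73.643317, -0.639483
4. -83.671650, -138.084333

Point 1:
  Latitude: 0 + 50.5591/60 = 0.8426517
  N → positive
  λ: 29.2′ = 0.486667°; total 0.4866667
  hemisphere W, so the sign is −
Point 2:
  Latitude: 50 + 44.16/60 = 50.7360000
  N → positive
  Lon: 43.0967′ = 0.718278°; total 131.7182783
  W → negative
Point 3:
  Lat: 73 + 38.599/60 = 73.6433167
  S ⇒ negate
  Longitude: 0 + 38.369/60 = 0.6394833
  W ⇒ negate
Point 4:
  Latitude: 83 + 40.299/60 = 83.6716500
  hemisphere S, so the sign is −
  Longitude: 138 + 5.06/60 = 138.0843333
  W → negative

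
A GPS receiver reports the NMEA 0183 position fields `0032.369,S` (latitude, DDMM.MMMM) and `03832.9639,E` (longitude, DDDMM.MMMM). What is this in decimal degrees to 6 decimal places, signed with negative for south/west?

φ: split at 2 digits → 00° and 32.369′; 0 + 32.369/60 = 0.5394833
S → negative
Lon: split at 3 digits → 038° and 32.9639′; 38 + 32.9639/60 = 38.5493983
E ⇒ keep positive

-0.539483, 38.549398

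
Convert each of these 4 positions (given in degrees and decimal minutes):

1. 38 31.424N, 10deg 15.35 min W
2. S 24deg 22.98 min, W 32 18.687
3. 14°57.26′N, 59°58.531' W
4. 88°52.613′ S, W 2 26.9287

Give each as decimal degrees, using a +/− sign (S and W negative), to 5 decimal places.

1. 38.52373, -10.25583
2. -24.38300, -32.31145
3. 14.95433, -59.97552
4. -88.87688, -2.44881

Point 1:
  φ: 38 + 31.424/60 = 38.523733
  N ⇒ keep positive
  Longitude: 10 + 15.35/60 = 10.255833
  hemisphere W, so the sign is −
Point 2:
  φ: 24 + 22.98/60 = 24.383000
  S → negative
  Lon: 18.687′ = 0.311450°; total 32.311450
  W ⇒ negate
Point 3:
  φ: 57.26′ = 0.954333°; total 14.954333
  N ⇒ keep positive
  Lon: 58.531′ = 0.975517°; total 59.975517
  hemisphere W, so the sign is −
Point 4:
  Lat: 52.613′ = 0.876883°; total 88.876883
  S → negative
  λ: 26.9287′ = 0.448812°; total 2.448812
  W → negative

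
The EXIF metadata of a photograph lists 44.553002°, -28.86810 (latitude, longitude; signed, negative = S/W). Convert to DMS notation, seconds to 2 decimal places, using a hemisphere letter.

44°33′10.81″ N, 28°52′5.16″ W

Latitude: 0.553002° → 33.18012′; 0.18012 × 60 = 10.8072″
Longitude is negative → W; |value| = 28.868100
λ: 0.868100° → 52.08600′; 0.08600 × 60 = 5.1600″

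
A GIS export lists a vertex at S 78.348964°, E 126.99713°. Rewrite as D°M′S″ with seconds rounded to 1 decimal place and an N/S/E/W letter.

78°20′56.3″ S, 126°59′49.7″ E

Lat: 0.348964° → 20.93784′; 0.93784 × 60 = 56.270″
Lon: whole degrees 126; 59.82780′ → 59′ and 49.668″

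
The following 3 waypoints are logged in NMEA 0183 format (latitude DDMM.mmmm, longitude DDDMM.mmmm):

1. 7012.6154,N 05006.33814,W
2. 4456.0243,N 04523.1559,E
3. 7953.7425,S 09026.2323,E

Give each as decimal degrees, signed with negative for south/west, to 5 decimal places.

1. 70.21026, -50.10564
2. 44.93374, 45.38593
3. -79.89571, 90.43721

Point 1:
  Lat: degrees = first 2 digits = 70, minutes = 12.6154; 70 + 12.6154/60 = 70.210257
  N ⇒ keep positive
  Lon: degrees = first 3 digits = 50, minutes = 6.33814; 50 + 6.33814/60 = 50.105636
  hemisphere W, so the sign is −
Point 2:
  Latitude: degrees = first 2 digits = 44, minutes = 56.0243; 44 + 56.0243/60 = 44.933738
  N ⇒ keep positive
  Longitude: split at 3 digits → 045° and 23.1559′; 45 + 23.1559/60 = 45.385932
  E → positive
Point 3:
  φ: degrees = first 2 digits = 79, minutes = 53.7425; 79 + 53.7425/60 = 79.895708
  hemisphere S, so the sign is −
  Longitude: degrees = first 3 digits = 90, minutes = 26.2323; 90 + 26.2323/60 = 90.437205
  E → positive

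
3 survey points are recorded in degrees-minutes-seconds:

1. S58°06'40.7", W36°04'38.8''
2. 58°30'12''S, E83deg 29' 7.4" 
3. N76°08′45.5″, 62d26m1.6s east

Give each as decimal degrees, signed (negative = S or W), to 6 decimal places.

Point 1:
  Latitude: 58 + 6/60 + 40.7/3600 = 58.1113056
  hemisphere S, so the sign is −
  Lon: 36° + 4/60 + 38.8/3600 = 36 + 0.066667 + 0.010778 = 36.0774444
  W → negative
Point 2:
  Latitude: 58 + 30/60 + 12/3600 = 58.5033333
  hemisphere S, so the sign is −
  Lon: 83° + 29/60 + 7.4/3600 = 83 + 0.483333 + 0.002056 = 83.4853889
  E → positive
Point 3:
  Latitude: 76 + 8/60 + 45.5/3600 = 76.1459722
  N ⇒ keep positive
  Lon: 26′ + 1.6″ = 26.02667′; 62 + 26.02667/60 = 62.4337778
  E ⇒ keep positive

1. -58.111306, -36.077444
2. -58.503333, 83.485389
3. 76.145972, 62.433778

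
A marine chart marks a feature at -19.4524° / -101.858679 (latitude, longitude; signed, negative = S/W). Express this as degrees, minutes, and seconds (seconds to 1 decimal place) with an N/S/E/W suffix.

19°27′8.6″ S, 101°51′31.2″ W

Latitude is negative → S; |value| = 19.452400
Latitude: 0.452400° → 27.14400′; 0.14400 × 60 = 8.640″
Longitude is negative → W; |value| = 101.858679
λ: whole degrees 101; 51.52074′ → 51′ and 31.244″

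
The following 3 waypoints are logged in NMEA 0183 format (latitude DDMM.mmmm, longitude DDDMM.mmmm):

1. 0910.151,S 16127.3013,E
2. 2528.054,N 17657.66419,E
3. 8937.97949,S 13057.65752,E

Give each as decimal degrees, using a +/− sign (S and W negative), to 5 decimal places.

Point 1:
  Lat: degrees = first 2 digits = 9, minutes = 10.151; 9 + 10.151/60 = 9.169183
  hemisphere S, so the sign is −
  Longitude: split at 3 digits → 161° and 27.3013′; 161 + 27.3013/60 = 161.455022
  E ⇒ keep positive
Point 2:
  φ: degrees = first 2 digits = 25, minutes = 28.054; 25 + 28.054/60 = 25.467567
  N → positive
  Lon: degrees = first 3 digits = 176, minutes = 57.66419; 176 + 57.66419/60 = 176.961070
  E ⇒ keep positive
Point 3:
  φ: degrees = first 2 digits = 89, minutes = 37.97949; 89 + 37.97949/60 = 89.632992
  S → negative
  λ: split at 3 digits → 130° and 57.65752′; 130 + 57.65752/60 = 130.960959
  E ⇒ keep positive

1. -9.16918, 161.45502
2. 25.46757, 176.96107
3. -89.63299, 130.96096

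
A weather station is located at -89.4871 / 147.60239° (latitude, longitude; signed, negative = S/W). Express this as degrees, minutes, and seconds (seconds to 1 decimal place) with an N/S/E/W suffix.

Latitude is negative → S; |value| = 89.487100
φ: 0.487100 × 60 = 29.22600′ → 29′, remainder × 60 = 13.560″
λ: 0.602390° → 36.14340′; 0.14340 × 60 = 8.604″

89°29′13.6″ S, 147°36′8.6″ E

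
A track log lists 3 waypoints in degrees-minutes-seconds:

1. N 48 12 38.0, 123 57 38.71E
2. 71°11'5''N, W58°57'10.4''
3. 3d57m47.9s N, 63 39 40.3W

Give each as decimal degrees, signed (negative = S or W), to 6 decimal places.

1. 48.210556, 123.960753
2. 71.184722, -58.952889
3. 3.963306, -63.661194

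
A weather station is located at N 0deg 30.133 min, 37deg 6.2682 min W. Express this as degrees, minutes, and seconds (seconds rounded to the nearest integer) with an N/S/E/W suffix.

0°30′8″ N, 37°06′16″ W

φ: fractional minutes 0.13300 × 60 = 7.98″
Lon: fractional minutes 0.26820 × 60 = 16.09″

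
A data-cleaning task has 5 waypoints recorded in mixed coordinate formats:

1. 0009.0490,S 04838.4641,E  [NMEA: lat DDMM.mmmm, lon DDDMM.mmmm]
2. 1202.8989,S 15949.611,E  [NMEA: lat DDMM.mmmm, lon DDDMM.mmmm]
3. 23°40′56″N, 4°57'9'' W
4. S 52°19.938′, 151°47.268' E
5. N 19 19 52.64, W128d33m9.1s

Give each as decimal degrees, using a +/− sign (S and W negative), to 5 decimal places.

1. -0.15082, 48.64107
2. -12.04832, 159.82685
3. 23.68222, -4.95250
4. -52.33230, 151.78780
5. 19.33129, -128.55253

Point 1:
  Lat: split at 2 digits → 00° and 9.049′; 0 + 9.049/60 = 0.150817
  hemisphere S, so the sign is −
  λ: split at 3 digits → 048° and 38.4641′; 48 + 38.4641/60 = 48.641068
  E → positive
Point 2:
  Lat: split at 2 digits → 12° and 2.8989′; 12 + 2.8989/60 = 12.048315
  S → negative
  Lon: degrees = first 3 digits = 159, minutes = 49.611; 159 + 49.611/60 = 159.826850
  E ⇒ keep positive
Point 3:
  Latitude: 40′ + 56″ = 40.93333′; 23 + 40.93333/60 = 23.682222
  N → positive
  Longitude: 57′ + 9″ = 57.15000′; 4 + 57.15000/60 = 4.952500
  W ⇒ negate
Point 4:
  Latitude: 52 + 19.938/60 = 52.332300
  S → negative
  Longitude: 47.268′ = 0.787800°; total 151.787800
  E ⇒ keep positive
Point 5:
  Lat: 19° + 19/60 + 52.64/3600 = 19 + 0.316667 + 0.014622 = 19.331289
  N → positive
  Longitude: 128° + 33/60 + 9.1/3600 = 128 + 0.550000 + 0.002528 = 128.552528
  hemisphere W, so the sign is −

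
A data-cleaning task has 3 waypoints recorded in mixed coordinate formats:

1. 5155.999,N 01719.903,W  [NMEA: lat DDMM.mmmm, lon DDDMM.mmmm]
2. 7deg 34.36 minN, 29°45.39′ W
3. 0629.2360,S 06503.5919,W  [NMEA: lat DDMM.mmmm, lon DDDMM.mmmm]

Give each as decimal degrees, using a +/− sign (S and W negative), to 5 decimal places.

1. 51.93332, -17.33172
2. 7.57267, -29.75650
3. -6.48727, -65.05987

Point 1:
  Lat: degrees = first 2 digits = 51, minutes = 55.999; 51 + 55.999/60 = 51.933317
  N ⇒ keep positive
  Longitude: split at 3 digits → 017° and 19.903′; 17 + 19.903/60 = 17.331717
  W ⇒ negate
Point 2:
  Latitude: 7 + 34.36/60 = 7.572667
  N ⇒ keep positive
  Lon: 45.39′ = 0.756500°; total 29.756500
  W → negative
Point 3:
  Lat: degrees = first 2 digits = 6, minutes = 29.236; 6 + 29.236/60 = 6.487267
  S ⇒ negate
  λ: degrees = first 3 digits = 65, minutes = 3.5919; 65 + 3.5919/60 = 65.059865
  hemisphere W, so the sign is −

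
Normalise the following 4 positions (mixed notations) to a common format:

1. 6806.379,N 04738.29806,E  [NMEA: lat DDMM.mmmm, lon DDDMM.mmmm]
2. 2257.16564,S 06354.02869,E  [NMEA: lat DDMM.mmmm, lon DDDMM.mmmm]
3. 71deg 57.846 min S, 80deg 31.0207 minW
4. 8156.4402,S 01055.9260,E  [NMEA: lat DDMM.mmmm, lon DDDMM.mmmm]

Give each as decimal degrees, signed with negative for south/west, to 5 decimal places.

Point 1:
  Lat: degrees = first 2 digits = 68, minutes = 6.379; 68 + 6.379/60 = 68.106317
  N → positive
  λ: degrees = first 3 digits = 47, minutes = 38.29806; 47 + 38.29806/60 = 47.638301
  E ⇒ keep positive
Point 2:
  φ: degrees = first 2 digits = 22, minutes = 57.16564; 22 + 57.16564/60 = 22.952761
  S → negative
  Longitude: split at 3 digits → 063° and 54.02869′; 63 + 54.02869/60 = 63.900478
  E ⇒ keep positive
Point 3:
  φ: 71 + 57.846/60 = 71.964100
  S ⇒ negate
  Lon: 31.0207′ = 0.517012°; total 80.517012
  hemisphere W, so the sign is −
Point 4:
  Latitude: degrees = first 2 digits = 81, minutes = 56.4402; 81 + 56.4402/60 = 81.940670
  S → negative
  Lon: degrees = first 3 digits = 10, minutes = 55.926; 10 + 55.926/60 = 10.932100
  E ⇒ keep positive

1. 68.10632, 47.63830
2. -22.95276, 63.90048
3. -71.96410, -80.51701
4. -81.94067, 10.93210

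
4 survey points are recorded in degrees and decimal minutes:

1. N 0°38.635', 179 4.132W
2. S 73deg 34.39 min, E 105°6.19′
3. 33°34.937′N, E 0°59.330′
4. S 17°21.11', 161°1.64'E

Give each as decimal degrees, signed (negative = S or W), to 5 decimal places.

1. 0.64392, -179.06887
2. -73.57317, 105.10317
3. 33.58228, 0.98883
4. -17.35183, 161.02733

Point 1:
  Latitude: 38.635′ = 0.643917°; total 0.643917
  N → positive
  Longitude: 4.132′ = 0.068867°; total 179.068867
  W → negative
Point 2:
  φ: 73 + 34.39/60 = 73.573167
  S ⇒ negate
  λ: 105 + 6.19/60 = 105.103167
  E ⇒ keep positive
Point 3:
  φ: 34.937′ = 0.582283°; total 33.582283
  N → positive
  λ: 59.33′ = 0.988833°; total 0.988833
  E ⇒ keep positive
Point 4:
  Latitude: 21.11′ = 0.351833°; total 17.351833
  S ⇒ negate
  Lon: 1.64′ = 0.027333°; total 161.027333
  E → positive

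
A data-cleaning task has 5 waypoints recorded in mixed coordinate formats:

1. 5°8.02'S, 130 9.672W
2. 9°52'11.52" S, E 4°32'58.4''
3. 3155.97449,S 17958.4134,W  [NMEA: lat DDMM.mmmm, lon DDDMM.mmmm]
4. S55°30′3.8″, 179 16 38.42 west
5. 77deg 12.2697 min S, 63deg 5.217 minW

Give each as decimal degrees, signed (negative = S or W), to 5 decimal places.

1. -5.13367, -130.16120
2. -9.86987, 4.54956
3. -31.93291, -179.97356
4. -55.50106, -179.27734
5. -77.20450, -63.08695

Point 1:
  φ: 8.02′ = 0.133667°; total 5.133667
  S ⇒ negate
  Lon: 9.672′ = 0.161200°; total 130.161200
  W ⇒ negate
Point 2:
  φ: 9 + 52/60 + 11.52/3600 = 9.869867
  S → negative
  Longitude: 4 + 32/60 + 58.4/3600 = 4.549556
  E → positive
Point 3:
  φ: degrees = first 2 digits = 31, minutes = 55.97449; 31 + 55.97449/60 = 31.932908
  S → negative
  λ: degrees = first 3 digits = 179, minutes = 58.4134; 179 + 58.4134/60 = 179.973557
  W ⇒ negate
Point 4:
  Latitude: 30′ + 3.8″ = 30.06333′; 55 + 30.06333/60 = 55.501056
  hemisphere S, so the sign is −
  Lon: 179 + 16/60 + 38.42/3600 = 179.277339
  W → negative
Point 5:
  φ: 77 + 12.2697/60 = 77.204495
  hemisphere S, so the sign is −
  Lon: 5.217′ = 0.086950°; total 63.086950
  hemisphere W, so the sign is −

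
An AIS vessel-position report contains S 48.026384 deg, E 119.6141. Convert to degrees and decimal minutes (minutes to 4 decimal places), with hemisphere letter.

48° 1.5830′ S, 119° 36.8460′ E

φ: fractional part 0.026384 → 1.583040 minutes
Longitude: 119° + 0.614100 × 60 = 119° 36.846000′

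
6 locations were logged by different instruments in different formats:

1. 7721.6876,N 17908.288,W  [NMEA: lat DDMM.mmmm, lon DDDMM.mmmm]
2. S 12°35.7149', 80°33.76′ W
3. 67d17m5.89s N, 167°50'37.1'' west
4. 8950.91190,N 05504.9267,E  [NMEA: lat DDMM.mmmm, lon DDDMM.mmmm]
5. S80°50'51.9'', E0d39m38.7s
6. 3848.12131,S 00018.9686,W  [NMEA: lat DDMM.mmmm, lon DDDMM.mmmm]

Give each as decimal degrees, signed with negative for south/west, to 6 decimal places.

1. 77.361460, -179.138133
2. -12.595248, -80.562667
3. 67.284969, -167.843639
4. 89.848532, 55.082112
5. -80.847750, 0.660750
6. -38.802022, -0.316143

Point 1:
  Latitude: split at 2 digits → 77° and 21.6876′; 77 + 21.6876/60 = 77.3614600
  N → positive
  Lon: split at 3 digits → 179° and 8.288′; 179 + 8.288/60 = 179.1381333
  W → negative
Point 2:
  Latitude: 12 + 35.7149/60 = 12.5952483
  S ⇒ negate
  λ: 80 + 33.76/60 = 80.5626667
  W → negative
Point 3:
  Lat: 17′ + 5.89″ = 17.09817′; 67 + 17.09817/60 = 67.2849694
  N ⇒ keep positive
  Lon: 167 + 50/60 + 37.1/3600 = 167.8436389
  W → negative
Point 4:
  Latitude: degrees = first 2 digits = 89, minutes = 50.9119; 89 + 50.9119/60 = 89.8485317
  N → positive
  λ: degrees = first 3 digits = 55, minutes = 4.9267; 55 + 4.9267/60 = 55.0821117
  E ⇒ keep positive
Point 5:
  Lat: 80 + 50/60 + 51.9/3600 = 80.8477500
  S → negative
  λ: 0° + 39/60 + 38.7/3600 = 0 + 0.650000 + 0.010750 = 0.6607500
  E ⇒ keep positive
Point 6:
  φ: degrees = first 2 digits = 38, minutes = 48.12131; 38 + 48.12131/60 = 38.8020218
  hemisphere S, so the sign is −
  λ: split at 3 digits → 000° and 18.9686′; 0 + 18.9686/60 = 0.3161433
  W → negative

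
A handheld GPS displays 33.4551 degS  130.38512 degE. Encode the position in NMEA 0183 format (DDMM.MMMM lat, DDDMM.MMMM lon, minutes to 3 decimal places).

Latitude: minutes = (33.455100 − 33) × 60 = 27.30600
Lon: minutes = (130.385120 − 130) × 60 = 23.10720

3327.306,S / 13023.107,E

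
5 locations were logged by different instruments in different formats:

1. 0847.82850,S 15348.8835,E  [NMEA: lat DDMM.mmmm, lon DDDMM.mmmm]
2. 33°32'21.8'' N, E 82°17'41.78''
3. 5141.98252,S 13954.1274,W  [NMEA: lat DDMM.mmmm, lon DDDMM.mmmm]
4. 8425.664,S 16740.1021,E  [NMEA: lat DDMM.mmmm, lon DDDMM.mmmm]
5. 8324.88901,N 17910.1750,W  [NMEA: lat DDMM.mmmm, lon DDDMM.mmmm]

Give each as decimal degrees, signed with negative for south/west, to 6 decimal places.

Point 1:
  Latitude: split at 2 digits → 08° and 47.8285′; 8 + 47.8285/60 = 8.7971417
  S ⇒ negate
  Lon: degrees = first 3 digits = 153, minutes = 48.8835; 153 + 48.8835/60 = 153.8147250
  E ⇒ keep positive
Point 2:
  Latitude: 32′ + 21.8″ = 32.36333′; 33 + 32.36333/60 = 33.5393889
  N → positive
  λ: 82 + 17/60 + 41.78/3600 = 82.2949389
  E → positive
Point 3:
  φ: split at 2 digits → 51° and 41.98252′; 51 + 41.98252/60 = 51.6997087
  S ⇒ negate
  Lon: degrees = first 3 digits = 139, minutes = 54.1274; 139 + 54.1274/60 = 139.9021233
  W → negative
Point 4:
  Lat: degrees = first 2 digits = 84, minutes = 25.664; 84 + 25.664/60 = 84.4277333
  hemisphere S, so the sign is −
  Lon: degrees = first 3 digits = 167, minutes = 40.1021; 167 + 40.1021/60 = 167.6683683
  E ⇒ keep positive
Point 5:
  φ: degrees = first 2 digits = 83, minutes = 24.88901; 83 + 24.88901/60 = 83.4148168
  N → positive
  λ: degrees = first 3 digits = 179, minutes = 10.175; 179 + 10.175/60 = 179.1695833
  hemisphere W, so the sign is −

1. -8.797142, 153.814725
2. 33.539389, 82.294939
3. -51.699709, -139.902123
4. -84.427733, 167.668368
5. 83.414817, -179.169583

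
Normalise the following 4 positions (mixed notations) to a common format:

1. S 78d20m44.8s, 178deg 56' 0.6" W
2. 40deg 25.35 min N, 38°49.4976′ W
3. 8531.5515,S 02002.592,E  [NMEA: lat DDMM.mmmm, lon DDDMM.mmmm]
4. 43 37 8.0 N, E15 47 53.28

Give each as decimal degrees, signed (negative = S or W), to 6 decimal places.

1. -78.345778, -178.933500
2. 40.422500, -38.824960
3. -85.525858, 20.043200
4. 43.618889, 15.798133

Point 1:
  Latitude: 78 + 20/60 + 44.8/3600 = 78.3457778
  hemisphere S, so the sign is −
  Longitude: 178 + 56/60 + 0.6/3600 = 178.9335000
  W ⇒ negate
Point 2:
  Latitude: 40 + 25.35/60 = 40.4225000
  N → positive
  Lon: 38 + 49.4976/60 = 38.8249600
  W ⇒ negate
Point 3:
  Lat: split at 2 digits → 85° and 31.5515′; 85 + 31.5515/60 = 85.5258583
  hemisphere S, so the sign is −
  λ: split at 3 digits → 020° and 2.592′; 20 + 2.592/60 = 20.0432000
  E → positive
Point 4:
  φ: 43° + 37/60 + 8/3600 = 43 + 0.616667 + 0.002222 = 43.6188889
  N ⇒ keep positive
  Longitude: 15° + 47/60 + 53.28/3600 = 15 + 0.783333 + 0.014800 = 15.7981333
  E → positive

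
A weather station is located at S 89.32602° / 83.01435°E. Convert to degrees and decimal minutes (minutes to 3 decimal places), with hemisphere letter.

89° 19.561′ S, 83° 0.861′ E

Latitude: 89° + 0.326020 × 60 = 89° 19.56120′
Longitude: 83° + 0.014350 × 60 = 83° 0.86100′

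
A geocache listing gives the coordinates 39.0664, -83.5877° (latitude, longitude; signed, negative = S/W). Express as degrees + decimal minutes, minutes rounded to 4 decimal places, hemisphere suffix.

Lat: fractional part 0.066400 → 3.984000 minutes
Longitude is negative → W; |value| = 83.587700
Lon: fractional part 0.587700 → 35.262000 minutes

39° 3.9840′ N, 83° 35.2620′ W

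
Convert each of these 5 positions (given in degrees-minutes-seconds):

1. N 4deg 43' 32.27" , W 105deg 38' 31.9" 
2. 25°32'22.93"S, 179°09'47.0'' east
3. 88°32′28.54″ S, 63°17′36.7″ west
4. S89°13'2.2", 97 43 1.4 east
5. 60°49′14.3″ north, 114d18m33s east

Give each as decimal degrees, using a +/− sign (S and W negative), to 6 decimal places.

Point 1:
  Lat: 4 + 43/60 + 32.27/3600 = 4.7256306
  N ⇒ keep positive
  λ: 38′ + 31.9″ = 38.53167′; 105 + 38.53167/60 = 105.6421944
  hemisphere W, so the sign is −
Point 2:
  Latitude: 32′ + 22.93″ = 32.38217′; 25 + 32.38217/60 = 25.5397028
  S → negative
  λ: 179° + 9/60 + 47/3600 = 179 + 0.150000 + 0.013056 = 179.1630556
  E ⇒ keep positive
Point 3:
  Lat: 32′ + 28.54″ = 32.47567′; 88 + 32.47567/60 = 88.5412611
  S ⇒ negate
  λ: 63 + 17/60 + 36.7/3600 = 63.2935278
  hemisphere W, so the sign is −
Point 4:
  Lat: 13′ + 2.2″ = 13.03667′; 89 + 13.03667/60 = 89.2172778
  hemisphere S, so the sign is −
  λ: 97° + 43/60 + 1.4/3600 = 97 + 0.716667 + 0.000389 = 97.7170556
  E → positive
Point 5:
  Lat: 60° + 49/60 + 14.3/3600 = 60 + 0.816667 + 0.003972 = 60.8206389
  N → positive
  λ: 114° + 18/60 + 33/3600 = 114 + 0.300000 + 0.009167 = 114.3091667
  E ⇒ keep positive

1. 4.725631, -105.642194
2. -25.539703, 179.163056
3. -88.541261, -63.293528
4. -89.217278, 97.717056
5. 60.820639, 114.309167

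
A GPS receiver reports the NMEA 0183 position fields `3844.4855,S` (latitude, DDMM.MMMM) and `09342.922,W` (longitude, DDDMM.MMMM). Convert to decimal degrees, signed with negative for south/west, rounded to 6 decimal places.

-38.741425, -93.715367

φ: degrees = first 2 digits = 38, minutes = 44.4855; 38 + 44.4855/60 = 38.7414250
S ⇒ negate
Longitude: split at 3 digits → 093° and 42.922′; 93 + 42.922/60 = 93.7153667
W → negative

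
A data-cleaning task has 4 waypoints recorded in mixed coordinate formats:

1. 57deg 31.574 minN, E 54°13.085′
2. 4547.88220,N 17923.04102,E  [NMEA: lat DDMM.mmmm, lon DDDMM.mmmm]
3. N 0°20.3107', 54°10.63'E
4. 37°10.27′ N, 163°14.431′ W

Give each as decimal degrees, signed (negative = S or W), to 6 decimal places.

1. 57.526233, 54.218083
2. 45.798037, 179.384017
3. 0.338512, 54.177167
4. 37.171167, -163.240517

Point 1:
  Lat: 31.574′ = 0.526233°; total 57.5262333
  N ⇒ keep positive
  Lon: 54 + 13.085/60 = 54.2180833
  E → positive
Point 2:
  φ: split at 2 digits → 45° and 47.8822′; 45 + 47.8822/60 = 45.7980367
  N → positive
  Lon: split at 3 digits → 179° and 23.04102′; 179 + 23.04102/60 = 179.3840170
  E ⇒ keep positive
Point 3:
  Lat: 20.3107′ = 0.338512°; total 0.3385117
  N → positive
  λ: 10.63′ = 0.177167°; total 54.1771667
  E → positive
Point 4:
  Latitude: 10.27′ = 0.171167°; total 37.1711667
  N ⇒ keep positive
  Lon: 14.431′ = 0.240517°; total 163.2405167
  hemisphere W, so the sign is −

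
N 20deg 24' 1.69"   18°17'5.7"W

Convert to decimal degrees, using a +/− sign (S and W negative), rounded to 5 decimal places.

20.40047, -18.28492

Lat: 24′ + 1.69″ = 24.02817′; 20 + 24.02817/60 = 20.400469
N → positive
Longitude: 17′ + 5.7″ = 17.09500′; 18 + 17.09500/60 = 18.284917
W ⇒ negate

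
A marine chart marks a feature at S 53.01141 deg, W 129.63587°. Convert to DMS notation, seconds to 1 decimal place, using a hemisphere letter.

53°00′41.1″ S, 129°38′9.1″ W

φ: 0.011410° → 0.68460′; 0.68460 × 60 = 41.076″
Lon: whole degrees 129; 38.15220′ → 38′ and 9.132″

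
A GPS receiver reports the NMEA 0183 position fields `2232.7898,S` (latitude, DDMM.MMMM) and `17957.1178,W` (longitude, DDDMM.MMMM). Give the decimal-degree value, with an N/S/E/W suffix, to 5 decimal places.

φ: split at 2 digits → 22° and 32.7898′; 22 + 32.7898/60 = 22.546497
λ: degrees = first 3 digits = 179, minutes = 57.1178; 179 + 57.1178/60 = 179.951963

22.54650° S, 179.95196° W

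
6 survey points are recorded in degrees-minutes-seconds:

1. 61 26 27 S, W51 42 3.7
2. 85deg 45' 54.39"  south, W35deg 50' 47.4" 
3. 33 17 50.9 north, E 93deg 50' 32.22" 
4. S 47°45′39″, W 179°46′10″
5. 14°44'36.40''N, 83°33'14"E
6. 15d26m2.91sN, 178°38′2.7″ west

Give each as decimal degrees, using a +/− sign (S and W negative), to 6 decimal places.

Point 1:
  φ: 26′ + 27″ = 26.45000′; 61 + 26.45000/60 = 61.4408333
  S ⇒ negate
  λ: 51° + 42/60 + 3.7/3600 = 51 + 0.700000 + 0.001028 = 51.7010278
  W → negative
Point 2:
  φ: 85° + 45/60 + 54.39/3600 = 85 + 0.750000 + 0.015108 = 85.7651083
  S → negative
  Longitude: 35° + 50/60 + 47.4/3600 = 35 + 0.833333 + 0.013167 = 35.8465000
  W ⇒ negate
Point 3:
  φ: 33° + 17/60 + 50.9/3600 = 33 + 0.283333 + 0.014139 = 33.2974722
  N ⇒ keep positive
  Lon: 93° + 50/60 + 32.22/3600 = 93 + 0.833333 + 0.008950 = 93.8422833
  E → positive
Point 4:
  Latitude: 47° + 45/60 + 39/3600 = 47 + 0.750000 + 0.010833 = 47.7608333
  hemisphere S, so the sign is −
  λ: 179° + 46/60 + 10/3600 = 179 + 0.766667 + 0.002778 = 179.7694444
  hemisphere W, so the sign is −
Point 5:
  Latitude: 44′ + 36.4″ = 44.60667′; 14 + 44.60667/60 = 14.7434444
  N → positive
  Lon: 83 + 33/60 + 14/3600 = 83.5538889
  E ⇒ keep positive
Point 6:
  Lat: 15 + 26/60 + 2.91/3600 = 15.4341417
  N → positive
  Lon: 38′ + 2.7″ = 38.04500′; 178 + 38.04500/60 = 178.6340833
  W ⇒ negate

1. -61.440833, -51.701028
2. -85.765108, -35.846500
3. 33.297472, 93.842283
4. -47.760833, -179.769444
5. 14.743444, 83.553889
6. 15.434142, -178.634083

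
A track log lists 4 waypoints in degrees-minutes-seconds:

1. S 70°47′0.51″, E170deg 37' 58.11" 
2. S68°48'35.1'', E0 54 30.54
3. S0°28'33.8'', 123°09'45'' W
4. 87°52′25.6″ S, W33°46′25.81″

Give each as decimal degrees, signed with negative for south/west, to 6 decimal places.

1. -70.783475, 170.632808
2. -68.809750, 0.908483
3. -0.476056, -123.162500
4. -87.873778, -33.773836

Point 1:
  Latitude: 70 + 47/60 + 0.51/3600 = 70.7834750
  S ⇒ negate
  λ: 170 + 37/60 + 58.11/3600 = 170.6328083
  E → positive
Point 2:
  φ: 68 + 48/60 + 35.1/3600 = 68.8097500
  hemisphere S, so the sign is −
  Longitude: 0° + 54/60 + 30.54/3600 = 0 + 0.900000 + 0.008483 = 0.9084833
  E → positive
Point 3:
  φ: 0° + 28/60 + 33.8/3600 = 0 + 0.466667 + 0.009389 = 0.4760556
  S ⇒ negate
  Lon: 123 + 9/60 + 45/3600 = 123.1625000
  W → negative
Point 4:
  φ: 87° + 52/60 + 25.6/3600 = 87 + 0.866667 + 0.007111 = 87.8737778
  hemisphere S, so the sign is −
  λ: 46′ + 25.81″ = 46.43017′; 33 + 46.43017/60 = 33.7738361
  hemisphere W, so the sign is −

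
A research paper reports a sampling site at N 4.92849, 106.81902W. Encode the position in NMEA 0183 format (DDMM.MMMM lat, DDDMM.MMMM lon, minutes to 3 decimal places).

0455.709,N / 10649.141,W

φ: fractional part 0.928490 → 55.70940 minutes
Lon: 106° + 0.819020 × 60 = 106° 49.14120′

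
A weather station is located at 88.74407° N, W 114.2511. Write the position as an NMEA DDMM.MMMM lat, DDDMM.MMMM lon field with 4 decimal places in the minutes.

Lat: 88° + 0.744070 × 60 = 88° 44.644200′
Lon: fractional part 0.251100 → 15.066000 minutes

8844.6442,N / 11415.0660,W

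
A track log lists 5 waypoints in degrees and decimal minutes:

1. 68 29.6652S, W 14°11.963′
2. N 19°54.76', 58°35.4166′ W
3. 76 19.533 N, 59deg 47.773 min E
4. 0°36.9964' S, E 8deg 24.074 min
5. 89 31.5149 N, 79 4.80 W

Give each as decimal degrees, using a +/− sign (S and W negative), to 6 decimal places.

1. -68.494420, -14.199383
2. 19.912667, -58.590277
3. 76.325550, 59.796217
4. -0.616607, 8.401233
5. 89.525248, -79.080000

Point 1:
  Lat: 29.6652′ = 0.494420°; total 68.4944200
  S ⇒ negate
  Longitude: 11.963′ = 0.199383°; total 14.1993833
  hemisphere W, so the sign is −
Point 2:
  Lat: 54.76′ = 0.912667°; total 19.9126667
  N ⇒ keep positive
  Lon: 35.4166′ = 0.590277°; total 58.5902767
  W → negative
Point 3:
  Lat: 19.533′ = 0.325550°; total 76.3255500
  N → positive
  λ: 47.773′ = 0.796217°; total 59.7962167
  E → positive
Point 4:
  φ: 36.9964′ = 0.616607°; total 0.6166067
  S → negative
  λ: 24.074′ = 0.401233°; total 8.4012333
  E → positive
Point 5:
  φ: 89 + 31.5149/60 = 89.5252483
  N → positive
  Longitude: 79 + 4.8/60 = 79.0800000
  W ⇒ negate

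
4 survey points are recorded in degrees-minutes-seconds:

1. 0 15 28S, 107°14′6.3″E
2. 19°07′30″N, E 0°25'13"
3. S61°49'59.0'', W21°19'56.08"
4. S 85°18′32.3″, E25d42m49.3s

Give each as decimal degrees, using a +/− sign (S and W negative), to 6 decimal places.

Point 1:
  Latitude: 0° + 15/60 + 28/3600 = 0 + 0.250000 + 0.007778 = 0.2577778
  S → negative
  Longitude: 14′ + 6.3″ = 14.10500′; 107 + 14.10500/60 = 107.2350833
  E → positive
Point 2:
  Lat: 19° + 7/60 + 30/3600 = 19 + 0.116667 + 0.008333 = 19.1250000
  N ⇒ keep positive
  Longitude: 0 + 25/60 + 13/3600 = 0.4202778
  E → positive
Point 3:
  Latitude: 49′ + 59″ = 49.98333′; 61 + 49.98333/60 = 61.8330556
  S ⇒ negate
  Lon: 21° + 19/60 + 56.08/3600 = 21 + 0.316667 + 0.015578 = 21.3322444
  W → negative
Point 4:
  φ: 18′ + 32.3″ = 18.53833′; 85 + 18.53833/60 = 85.3089722
  S ⇒ negate
  Lon: 42′ + 49.3″ = 42.82167′; 25 + 42.82167/60 = 25.7136944
  E ⇒ keep positive

1. -0.257778, 107.235083
2. 19.125000, 0.420278
3. -61.833056, -21.332244
4. -85.308972, 25.713694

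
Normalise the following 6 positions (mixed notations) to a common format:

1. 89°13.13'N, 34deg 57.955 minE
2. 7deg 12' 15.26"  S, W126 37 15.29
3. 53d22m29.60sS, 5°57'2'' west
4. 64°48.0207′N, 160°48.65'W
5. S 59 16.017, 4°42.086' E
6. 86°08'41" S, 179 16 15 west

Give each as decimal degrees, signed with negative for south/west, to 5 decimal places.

Point 1:
  Latitude: 89 + 13.13/60 = 89.218833
  N ⇒ keep positive
  λ: 34 + 57.955/60 = 34.965917
  E → positive
Point 2:
  φ: 7 + 12/60 + 15.26/3600 = 7.204239
  hemisphere S, so the sign is −
  λ: 126° + 37/60 + 15.29/3600 = 126 + 0.616667 + 0.004247 = 126.620914
  hemisphere W, so the sign is −
Point 3:
  Latitude: 53 + 22/60 + 29.6/3600 = 53.374889
  hemisphere S, so the sign is −
  Longitude: 5° + 57/60 + 2/3600 = 5 + 0.950000 + 0.000556 = 5.950556
  W ⇒ negate
Point 4:
  Lat: 64 + 48.0207/60 = 64.800345
  N → positive
  Lon: 48.65′ = 0.810833°; total 160.810833
  W → negative
Point 5:
  Lat: 16.017′ = 0.266950°; total 59.266950
  hemisphere S, so the sign is −
  Lon: 42.086′ = 0.701433°; total 4.701433
  E ⇒ keep positive
Point 6:
  φ: 8′ + 41″ = 8.68333′; 86 + 8.68333/60 = 86.144722
  hemisphere S, so the sign is −
  Longitude: 179 + 16/60 + 15/3600 = 179.270833
  W ⇒ negate

1. 89.21883, 34.96592
2. -7.20424, -126.62091
3. -53.37489, -5.95056
4. 64.80035, -160.81083
5. -59.26695, 4.70143
6. -86.14472, -179.27083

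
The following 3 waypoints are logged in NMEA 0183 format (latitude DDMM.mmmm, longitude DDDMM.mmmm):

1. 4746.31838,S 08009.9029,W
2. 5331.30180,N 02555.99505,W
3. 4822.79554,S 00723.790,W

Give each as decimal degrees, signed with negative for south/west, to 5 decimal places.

1. -47.77197, -80.16505
2. 53.52170, -25.93325
3. -48.37993, -7.39650

Point 1:
  Lat: degrees = first 2 digits = 47, minutes = 46.31838; 47 + 46.31838/60 = 47.771973
  hemisphere S, so the sign is −
  Longitude: degrees = first 3 digits = 80, minutes = 9.9029; 80 + 9.9029/60 = 80.165048
  W ⇒ negate
Point 2:
  Latitude: degrees = first 2 digits = 53, minutes = 31.3018; 53 + 31.3018/60 = 53.521697
  N ⇒ keep positive
  Longitude: split at 3 digits → 025° and 55.99505′; 25 + 55.99505/60 = 25.933251
  W → negative
Point 3:
  Lat: split at 2 digits → 48° and 22.79554′; 48 + 22.79554/60 = 48.379926
  S → negative
  Lon: degrees = first 3 digits = 7, minutes = 23.79; 7 + 23.79/60 = 7.396500
  W ⇒ negate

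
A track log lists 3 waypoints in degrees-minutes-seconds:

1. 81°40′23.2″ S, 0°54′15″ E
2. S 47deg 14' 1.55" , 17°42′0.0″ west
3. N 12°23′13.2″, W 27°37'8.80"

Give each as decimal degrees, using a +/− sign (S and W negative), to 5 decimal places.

1. -81.67311, 0.90417
2. -47.23376, -17.70000
3. 12.38700, -27.61911

Point 1:
  φ: 40′ + 23.2″ = 40.38667′; 81 + 40.38667/60 = 81.673111
  hemisphere S, so the sign is −
  Longitude: 54′ + 15″ = 54.25000′; 0 + 54.25000/60 = 0.904167
  E → positive
Point 2:
  φ: 14′ + 1.55″ = 14.02583′; 47 + 14.02583/60 = 47.233764
  hemisphere S, so the sign is −
  λ: 42′ + 0″ = 42.00000′; 17 + 42.00000/60 = 17.700000
  W → negative
Point 3:
  φ: 12 + 23/60 + 13.2/3600 = 12.387000
  N ⇒ keep positive
  λ: 27 + 37/60 + 8.8/3600 = 27.619111
  W ⇒ negate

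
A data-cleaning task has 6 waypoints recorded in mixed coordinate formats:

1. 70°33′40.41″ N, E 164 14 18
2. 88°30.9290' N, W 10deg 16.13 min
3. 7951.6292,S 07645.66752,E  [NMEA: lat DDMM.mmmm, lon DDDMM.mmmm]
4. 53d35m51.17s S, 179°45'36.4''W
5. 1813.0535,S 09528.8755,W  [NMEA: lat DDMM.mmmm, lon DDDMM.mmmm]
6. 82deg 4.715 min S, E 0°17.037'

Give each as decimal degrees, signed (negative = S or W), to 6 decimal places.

Point 1:
  Lat: 70° + 33/60 + 40.41/3600 = 70 + 0.550000 + 0.011225 = 70.5612250
  N → positive
  Longitude: 164° + 14/60 + 18/3600 = 164 + 0.233333 + 0.005000 = 164.2383333
  E → positive
Point 2:
  φ: 30.929′ = 0.515483°; total 88.5154833
  N ⇒ keep positive
  Lon: 16.13′ = 0.268833°; total 10.2688333
  W ⇒ negate
Point 3:
  φ: degrees = first 2 digits = 79, minutes = 51.6292; 79 + 51.6292/60 = 79.8604867
  S → negative
  Longitude: split at 3 digits → 076° and 45.66752′; 76 + 45.66752/60 = 76.7611253
  E ⇒ keep positive
Point 4:
  φ: 35′ + 51.17″ = 35.85283′; 53 + 35.85283/60 = 53.5975472
  S ⇒ negate
  λ: 179 + 45/60 + 36.4/3600 = 179.7601111
  W ⇒ negate
Point 5:
  φ: split at 2 digits → 18° and 13.0535′; 18 + 13.0535/60 = 18.2175583
  S ⇒ negate
  Longitude: degrees = first 3 digits = 95, minutes = 28.8755; 95 + 28.8755/60 = 95.4812583
  hemisphere W, so the sign is −
Point 6:
  Lat: 82 + 4.715/60 = 82.0785833
  hemisphere S, so the sign is −
  λ: 0 + 17.037/60 = 0.2839500
  E ⇒ keep positive

1. 70.561225, 164.238333
2. 88.515483, -10.268833
3. -79.860487, 76.761125
4. -53.597547, -179.760111
5. -18.217558, -95.481258
6. -82.078583, 0.283950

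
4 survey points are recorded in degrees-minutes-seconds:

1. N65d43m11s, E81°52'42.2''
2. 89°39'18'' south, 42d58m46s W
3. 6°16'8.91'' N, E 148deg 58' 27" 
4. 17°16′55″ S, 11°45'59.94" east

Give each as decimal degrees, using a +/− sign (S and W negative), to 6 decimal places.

Point 1:
  Lat: 43′ + 11″ = 43.18333′; 65 + 43.18333/60 = 65.7197222
  N ⇒ keep positive
  Longitude: 81 + 52/60 + 42.2/3600 = 81.8783889
  E → positive
Point 2:
  Lat: 89 + 39/60 + 18/3600 = 89.6550000
  S → negative
  Lon: 42° + 58/60 + 46/3600 = 42 + 0.966667 + 0.012778 = 42.9794444
  W → negative
Point 3:
  φ: 16′ + 8.91″ = 16.14850′; 6 + 16.14850/60 = 6.2691417
  N → positive
  Longitude: 148 + 58/60 + 27/3600 = 148.9741667
  E ⇒ keep positive
Point 4:
  Lat: 17° + 16/60 + 55/3600 = 17 + 0.266667 + 0.015278 = 17.2819444
  hemisphere S, so the sign is −
  Lon: 11 + 45/60 + 59.94/3600 = 11.7666500
  E ⇒ keep positive

1. 65.719722, 81.878389
2. -89.655000, -42.979444
3. 6.269142, 148.974167
4. -17.281944, 11.766650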